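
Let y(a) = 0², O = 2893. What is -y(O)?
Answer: 0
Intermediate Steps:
y(a) = 0
-y(O) = -1*0 = 0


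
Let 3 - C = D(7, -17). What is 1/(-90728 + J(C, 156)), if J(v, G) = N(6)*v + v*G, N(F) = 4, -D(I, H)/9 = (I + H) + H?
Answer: -1/129128 ≈ -7.7443e-6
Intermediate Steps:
D(I, H) = -18*H - 9*I (D(I, H) = -9*((I + H) + H) = -9*((H + I) + H) = -9*(I + 2*H) = -18*H - 9*I)
C = -240 (C = 3 - (-18*(-17) - 9*7) = 3 - (306 - 63) = 3 - 1*243 = 3 - 243 = -240)
J(v, G) = 4*v + G*v (J(v, G) = 4*v + v*G = 4*v + G*v)
1/(-90728 + J(C, 156)) = 1/(-90728 - 240*(4 + 156)) = 1/(-90728 - 240*160) = 1/(-90728 - 38400) = 1/(-129128) = -1/129128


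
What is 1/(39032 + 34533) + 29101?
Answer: 2140815066/73565 ≈ 29101.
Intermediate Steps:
1/(39032 + 34533) + 29101 = 1/73565 + 29101 = 2140815066/73565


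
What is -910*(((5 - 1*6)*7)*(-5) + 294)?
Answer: -299390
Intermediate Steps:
-910*(((5 - 1*6)*7)*(-5) + 294) = -910*(((5 - 6)*7)*(-5) + 294) = -910*(-1*7*(-5) + 294) = -910*(-7*(-5) + 294) = -910*(35 + 294) = -910*329 = -299390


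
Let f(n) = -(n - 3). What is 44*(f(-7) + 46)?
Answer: 2464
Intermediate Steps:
f(n) = 3 - n (f(n) = -(-3 + n) = 3 - n)
44*(f(-7) + 46) = 44*((3 - 1*(-7)) + 46) = 44*((3 + 7) + 46) = 44*(10 + 46) = 44*56 = 2464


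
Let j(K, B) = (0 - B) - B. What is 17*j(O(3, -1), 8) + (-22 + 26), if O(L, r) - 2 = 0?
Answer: -268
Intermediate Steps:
O(L, r) = 2 (O(L, r) = 2 + 0 = 2)
j(K, B) = -2*B (j(K, B) = -B - B = -2*B)
17*j(O(3, -1), 8) + (-22 + 26) = 17*(-2*8) + (-22 + 26) = 17*(-16) + 4 = -272 + 4 = -268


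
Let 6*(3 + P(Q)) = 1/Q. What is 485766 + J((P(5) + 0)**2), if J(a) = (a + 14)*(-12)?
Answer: 36411929/75 ≈ 4.8549e+5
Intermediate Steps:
P(Q) = -3 + 1/(6*Q) (P(Q) = -3 + (1/Q)/6 = -3 + 1/(6*Q))
J(a) = -168 - 12*a (J(a) = (14 + a)*(-12) = -168 - 12*a)
485766 + J((P(5) + 0)**2) = 485766 + (-168 - 12*((-3 + (1/6)/5) + 0)**2) = 485766 + (-168 - 12*((-3 + (1/6)*(1/5)) + 0)**2) = 485766 + (-168 - 12*((-3 + 1/30) + 0)**2) = 485766 + (-168 - 12*(-89/30 + 0)**2) = 485766 + (-168 - 12*(-89/30)**2) = 485766 + (-168 - 12*7921/900) = 485766 + (-168 - 7921/75) = 485766 - 20521/75 = 36411929/75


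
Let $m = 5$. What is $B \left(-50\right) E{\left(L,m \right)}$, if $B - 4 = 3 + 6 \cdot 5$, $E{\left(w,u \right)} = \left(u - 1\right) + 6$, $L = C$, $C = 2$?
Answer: $-18500$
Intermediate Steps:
$L = 2$
$E{\left(w,u \right)} = 5 + u$ ($E{\left(w,u \right)} = \left(-1 + u\right) + 6 = 5 + u$)
$B = 37$ ($B = 4 + \left(3 + 6 \cdot 5\right) = 4 + \left(3 + 30\right) = 4 + 33 = 37$)
$B \left(-50\right) E{\left(L,m \right)} = 37 \left(-50\right) \left(5 + 5\right) = \left(-1850\right) 10 = -18500$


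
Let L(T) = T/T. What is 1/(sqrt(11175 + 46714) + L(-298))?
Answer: -1/57888 + sqrt(57889)/57888 ≈ 0.0041391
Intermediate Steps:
L(T) = 1
1/(sqrt(11175 + 46714) + L(-298)) = 1/(sqrt(11175 + 46714) + 1) = 1/(sqrt(57889) + 1) = 1/(1 + sqrt(57889))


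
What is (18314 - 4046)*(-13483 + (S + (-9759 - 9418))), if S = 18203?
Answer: -206272476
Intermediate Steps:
(18314 - 4046)*(-13483 + (S + (-9759 - 9418))) = (18314 - 4046)*(-13483 + (18203 + (-9759 - 9418))) = 14268*(-13483 + (18203 - 19177)) = 14268*(-13483 - 974) = 14268*(-14457) = -206272476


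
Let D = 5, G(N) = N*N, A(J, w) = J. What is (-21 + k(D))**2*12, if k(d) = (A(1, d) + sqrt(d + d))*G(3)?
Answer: 11448 - 2592*sqrt(10) ≈ 3251.4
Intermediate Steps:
G(N) = N**2
k(d) = 9 + 9*sqrt(2)*sqrt(d) (k(d) = (1 + sqrt(d + d))*3**2 = (1 + sqrt(2*d))*9 = (1 + sqrt(2)*sqrt(d))*9 = 9 + 9*sqrt(2)*sqrt(d))
(-21 + k(D))**2*12 = (-21 + (9 + 9*sqrt(2)*sqrt(5)))**2*12 = (-21 + (9 + 9*sqrt(10)))**2*12 = (-12 + 9*sqrt(10))**2*12 = 12*(-12 + 9*sqrt(10))**2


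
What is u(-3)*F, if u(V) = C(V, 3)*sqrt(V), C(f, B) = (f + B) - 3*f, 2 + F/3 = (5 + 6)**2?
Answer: 3213*I*sqrt(3) ≈ 5565.1*I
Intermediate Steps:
F = 357 (F = -6 + 3*(5 + 6)**2 = -6 + 3*11**2 = -6 + 3*121 = -6 + 363 = 357)
C(f, B) = B - 2*f (C(f, B) = (B + f) - 3*f = B - 2*f)
u(V) = sqrt(V)*(3 - 2*V) (u(V) = (3 - 2*V)*sqrt(V) = sqrt(V)*(3 - 2*V))
u(-3)*F = (sqrt(-3)*(3 - 2*(-3)))*357 = ((I*sqrt(3))*(3 + 6))*357 = ((I*sqrt(3))*9)*357 = (9*I*sqrt(3))*357 = 3213*I*sqrt(3)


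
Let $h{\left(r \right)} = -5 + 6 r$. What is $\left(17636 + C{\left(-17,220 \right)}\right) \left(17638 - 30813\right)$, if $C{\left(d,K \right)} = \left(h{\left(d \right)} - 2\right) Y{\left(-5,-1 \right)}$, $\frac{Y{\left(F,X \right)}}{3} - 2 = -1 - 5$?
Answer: $-249587200$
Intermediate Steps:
$Y{\left(F,X \right)} = -12$ ($Y{\left(F,X \right)} = 6 + 3 \left(-1 - 5\right) = 6 + 3 \left(-6\right) = 6 - 18 = -12$)
$C{\left(d,K \right)} = 84 - 72 d$ ($C{\left(d,K \right)} = \left(\left(-5 + 6 d\right) - 2\right) \left(-12\right) = \left(-7 + 6 d\right) \left(-12\right) = 84 - 72 d$)
$\left(17636 + C{\left(-17,220 \right)}\right) \left(17638 - 30813\right) = \left(17636 + \left(84 - -1224\right)\right) \left(17638 - 30813\right) = \left(17636 + \left(84 + 1224\right)\right) \left(-13175\right) = \left(17636 + 1308\right) \left(-13175\right) = 18944 \left(-13175\right) = -249587200$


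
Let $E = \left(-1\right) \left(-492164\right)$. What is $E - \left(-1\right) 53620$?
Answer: $545784$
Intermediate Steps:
$E = 492164$
$E - \left(-1\right) 53620 = 492164 - \left(-1\right) 53620 = 492164 - -53620 = 492164 + 53620 = 545784$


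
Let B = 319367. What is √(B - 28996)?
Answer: √290371 ≈ 538.86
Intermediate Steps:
√(B - 28996) = √(319367 - 28996) = √290371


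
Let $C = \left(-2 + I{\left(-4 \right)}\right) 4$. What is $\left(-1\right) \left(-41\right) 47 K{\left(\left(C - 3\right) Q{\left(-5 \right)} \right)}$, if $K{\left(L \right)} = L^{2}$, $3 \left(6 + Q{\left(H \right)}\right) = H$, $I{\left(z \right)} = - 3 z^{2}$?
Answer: $\frac{42007754047}{9} \approx 4.6675 \cdot 10^{9}$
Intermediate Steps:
$Q{\left(H \right)} = -6 + \frac{H}{3}$
$C = -200$ ($C = \left(-2 - 3 \left(-4\right)^{2}\right) 4 = \left(-2 - 48\right) 4 = \left(-50\right) 4 = -200$)
$\left(-1\right) \left(-41\right) 47 K{\left(\left(C - 3\right) Q{\left(-5 \right)} \right)} = \left(-1\right) \left(-41\right) 47 \left(\left(-200 - 3\right) \left(-6 + \frac{1}{3} \left(-5\right)\right)\right)^{2} = 41 \cdot 47 \left(- 203 \left(-6 - \frac{5}{3}\right)\right)^{2} = 1927 \left(\left(-203\right) \left(- \frac{23}{3}\right)\right)^{2} = 1927 \left(\frac{4669}{3}\right)^{2} = 1927 \cdot \frac{21799561}{9} = \frac{42007754047}{9}$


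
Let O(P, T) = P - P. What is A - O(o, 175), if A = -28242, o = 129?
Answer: -28242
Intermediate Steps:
O(P, T) = 0
A - O(o, 175) = -28242 - 1*0 = -28242 + 0 = -28242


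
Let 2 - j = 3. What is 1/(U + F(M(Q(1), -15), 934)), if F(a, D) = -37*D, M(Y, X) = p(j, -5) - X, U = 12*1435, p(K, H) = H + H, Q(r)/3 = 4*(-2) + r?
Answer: -1/17338 ≈ -5.7677e-5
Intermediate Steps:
j = -1 (j = 2 - 1*3 = 2 - 3 = -1)
Q(r) = -24 + 3*r (Q(r) = 3*(4*(-2) + r) = 3*(-8 + r) = -24 + 3*r)
p(K, H) = 2*H
U = 17220
M(Y, X) = -10 - X (M(Y, X) = 2*(-5) - X = -10 - X)
1/(U + F(M(Q(1), -15), 934)) = 1/(17220 - 37*934) = 1/(17220 - 34558) = 1/(-17338) = -1/17338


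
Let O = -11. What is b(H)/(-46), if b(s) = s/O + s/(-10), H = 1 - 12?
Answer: -21/460 ≈ -0.045652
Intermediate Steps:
H = -11
b(s) = -21*s/110 (b(s) = s/(-11) + s/(-10) = s*(-1/11) + s*(-⅒) = -s/11 - s/10 = -21*s/110)
b(H)/(-46) = -21/110*(-11)/(-46) = (21/10)*(-1/46) = -21/460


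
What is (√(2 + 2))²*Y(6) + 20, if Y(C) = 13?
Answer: 72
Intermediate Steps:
(√(2 + 2))²*Y(6) + 20 = (√(2 + 2))²*13 + 20 = (√4)²*13 + 20 = 2²*13 + 20 = 4*13 + 20 = 52 + 20 = 72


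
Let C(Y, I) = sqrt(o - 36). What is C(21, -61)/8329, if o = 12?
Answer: 2*I*sqrt(6)/8329 ≈ 0.00058818*I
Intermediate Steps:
C(Y, I) = 2*I*sqrt(6) (C(Y, I) = sqrt(12 - 36) = sqrt(-24) = 2*I*sqrt(6))
C(21, -61)/8329 = (2*I*sqrt(6))/8329 = (2*I*sqrt(6))*(1/8329) = 2*I*sqrt(6)/8329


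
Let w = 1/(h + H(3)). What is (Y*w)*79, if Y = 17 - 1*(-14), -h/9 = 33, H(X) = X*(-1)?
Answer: -2449/300 ≈ -8.1633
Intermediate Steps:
H(X) = -X
h = -297 (h = -9*33 = -297)
w = -1/300 (w = 1/(-297 - 1*3) = 1/(-297 - 3) = 1/(-300) = -1/300 ≈ -0.0033333)
Y = 31 (Y = 17 + 14 = 31)
(Y*w)*79 = (31*(-1/300))*79 = -31/300*79 = -2449/300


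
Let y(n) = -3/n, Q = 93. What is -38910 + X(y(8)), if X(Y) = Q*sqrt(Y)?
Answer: -38910 + 93*I*sqrt(6)/4 ≈ -38910.0 + 56.951*I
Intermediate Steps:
X(Y) = 93*sqrt(Y)
-38910 + X(y(8)) = -38910 + 93*sqrt(-3/8) = -38910 + 93*(I*sqrt(6)/4) = -38910 + 93*I*sqrt(6)/4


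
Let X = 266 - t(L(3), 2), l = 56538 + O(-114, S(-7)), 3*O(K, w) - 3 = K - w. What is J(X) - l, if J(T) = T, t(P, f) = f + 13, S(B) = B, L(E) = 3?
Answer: -168757/3 ≈ -56252.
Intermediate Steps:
O(K, w) = 1 - w/3 + K/3 (O(K, w) = 1 + (K - w)/3 = 1 + (-w/3 + K/3) = 1 - w/3 + K/3)
l = 169510/3 (l = 56538 + (1 - ⅓*(-7) + (⅓)*(-114)) = 56538 + (1 + 7/3 - 38) = 56538 - 104/3 = 169510/3 ≈ 56503.)
t(P, f) = 13 + f
X = 251 (X = 266 - (13 + 2) = 266 - 1*15 = 266 - 15 = 251)
J(X) - l = 251 - 1*169510/3 = 251 - 169510/3 = -168757/3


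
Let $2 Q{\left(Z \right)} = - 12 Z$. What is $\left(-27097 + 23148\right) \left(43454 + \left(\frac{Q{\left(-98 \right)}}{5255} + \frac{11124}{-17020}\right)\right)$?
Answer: $- \frac{767385803083823}{4472005} \approx -1.716 \cdot 10^{8}$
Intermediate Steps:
$Q{\left(Z \right)} = - 6 Z$ ($Q{\left(Z \right)} = \frac{\left(-12\right) Z}{2} = - 6 Z$)
$\left(-27097 + 23148\right) \left(43454 + \left(\frac{Q{\left(-98 \right)}}{5255} + \frac{11124}{-17020}\right)\right) = \left(-27097 + 23148\right) \left(43454 + \left(\frac{\left(-6\right) \left(-98\right)}{5255} + \frac{11124}{-17020}\right)\right) = - 3949 \left(43454 + \left(588 \cdot \frac{1}{5255} + 11124 \left(- \frac{1}{17020}\right)\right)\right) = - 3949 \left(43454 + \left(\frac{588}{5255} - \frac{2781}{4255}\right)\right) = - 3949 \left(43454 - \frac{2422443}{4472005}\right) = \left(-3949\right) \frac{194324082827}{4472005} = - \frac{767385803083823}{4472005}$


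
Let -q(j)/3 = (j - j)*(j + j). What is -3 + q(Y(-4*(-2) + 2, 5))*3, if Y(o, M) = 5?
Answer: -3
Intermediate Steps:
q(j) = 0 (q(j) = -3*(j - j)*(j + j) = -0*2*j = -3*0 = 0)
-3 + q(Y(-4*(-2) + 2, 5))*3 = -3 + 0*3 = -3 + 0 = -3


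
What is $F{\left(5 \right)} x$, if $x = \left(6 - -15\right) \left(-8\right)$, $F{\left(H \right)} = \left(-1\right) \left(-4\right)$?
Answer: $-672$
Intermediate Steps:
$F{\left(H \right)} = 4$
$x = -168$ ($x = \left(6 + 15\right) \left(-8\right) = 21 \left(-8\right) = -168$)
$F{\left(5 \right)} x = 4 \left(-168\right) = -672$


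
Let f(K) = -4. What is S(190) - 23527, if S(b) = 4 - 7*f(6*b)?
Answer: -23495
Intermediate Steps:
S(b) = 32 (S(b) = 4 - 7*(-4) = 4 + 28 = 32)
S(190) - 23527 = 32 - 23527 = -23495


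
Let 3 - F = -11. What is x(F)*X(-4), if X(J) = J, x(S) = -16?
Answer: 64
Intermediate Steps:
F = 14 (F = 3 - 1*(-11) = 3 + 11 = 14)
x(F)*X(-4) = -16*(-4) = 64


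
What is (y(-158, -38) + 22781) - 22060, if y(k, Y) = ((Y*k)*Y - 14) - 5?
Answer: -227450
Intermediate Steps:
y(k, Y) = -19 + k*Y**2 (y(k, Y) = (k*Y**2 - 14) - 5 = (-14 + k*Y**2) - 5 = -19 + k*Y**2)
(y(-158, -38) + 22781) - 22060 = ((-19 - 158*(-38)**2) + 22781) - 22060 = ((-19 - 158*1444) + 22781) - 22060 = ((-19 - 228152) + 22781) - 22060 = (-228171 + 22781) - 22060 = -205390 - 22060 = -227450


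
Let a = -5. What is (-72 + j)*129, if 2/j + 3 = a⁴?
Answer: -2888439/311 ≈ -9287.6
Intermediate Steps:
j = 1/311 (j = 2/(-3 + (-5)⁴) = 2/(-3 + 625) = 2/622 = 2*(1/622) = 1/311 ≈ 0.0032154)
(-72 + j)*129 = (-72 + 1/311)*129 = -22391/311*129 = -2888439/311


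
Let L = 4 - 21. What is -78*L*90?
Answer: 119340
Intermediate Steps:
L = -17
-78*L*90 = -78*(-17)*90 = 1326*90 = 119340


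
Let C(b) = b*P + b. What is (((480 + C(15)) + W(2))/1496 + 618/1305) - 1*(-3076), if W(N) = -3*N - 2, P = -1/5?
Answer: 45505829/14790 ≈ 3076.8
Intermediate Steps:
P = -1/5 (P = -1*1/5 = -1/5 ≈ -0.20000)
W(N) = -2 - 3*N
C(b) = 4*b/5 (C(b) = b*(-1/5) + b = -b/5 + b = 4*b/5)
(((480 + C(15)) + W(2))/1496 + 618/1305) - 1*(-3076) = (((480 + (4/5)*15) + (-2 - 3*2))/1496 + 618/1305) - 1*(-3076) = (((480 + 12) + (-2 - 6))*(1/1496) + 618*(1/1305)) + 3076 = ((492 - 8)*(1/1496) + 206/435) + 3076 = (484*(1/1496) + 206/435) + 3076 = (11/34 + 206/435) + 3076 = 11789/14790 + 3076 = 45505829/14790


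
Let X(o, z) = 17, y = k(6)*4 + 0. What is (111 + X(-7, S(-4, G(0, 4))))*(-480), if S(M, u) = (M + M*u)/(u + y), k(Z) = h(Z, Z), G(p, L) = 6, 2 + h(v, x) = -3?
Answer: -61440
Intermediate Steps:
h(v, x) = -5 (h(v, x) = -2 - 3 = -5)
k(Z) = -5
y = -20 (y = -5*4 + 0 = -20 + 0 = -20)
S(M, u) = (M + M*u)/(-20 + u) (S(M, u) = (M + M*u)/(u - 20) = (M + M*u)/(-20 + u))
(111 + X(-7, S(-4, G(0, 4))))*(-480) = (111 + 17)*(-480) = 128*(-480) = -61440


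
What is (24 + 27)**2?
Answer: 2601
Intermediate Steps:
(24 + 27)**2 = 51**2 = 2601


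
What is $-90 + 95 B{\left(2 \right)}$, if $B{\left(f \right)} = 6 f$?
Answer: $1050$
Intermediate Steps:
$-90 + 95 B{\left(2 \right)} = -90 + 95 \cdot 6 \cdot 2 = -90 + 95 \cdot 12 = -90 + 1140 = 1050$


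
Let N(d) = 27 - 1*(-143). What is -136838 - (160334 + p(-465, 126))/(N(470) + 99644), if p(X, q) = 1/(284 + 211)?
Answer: -6760961690671/49407930 ≈ -1.3684e+5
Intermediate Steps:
p(X, q) = 1/495
N(d) = 170 (N(d) = 27 + 143 = 170)
-136838 - (160334 + p(-465, 126))/(N(470) + 99644) = -136838 - (160334 + 1/495)/(170 + 99644) = -136838 - 79365331/(495*99814) = -136838 - 1*79365331/49407930 = -136838 - 79365331/49407930 = -6760961690671/49407930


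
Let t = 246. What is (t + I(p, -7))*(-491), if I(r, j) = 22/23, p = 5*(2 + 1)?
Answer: -2788880/23 ≈ -1.2126e+5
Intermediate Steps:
p = 15 (p = 5*3 = 15)
I(r, j) = 22/23 (I(r, j) = 22*(1/23) = 22/23)
(t + I(p, -7))*(-491) = (246 + 22/23)*(-491) = (5680/23)*(-491) = -2788880/23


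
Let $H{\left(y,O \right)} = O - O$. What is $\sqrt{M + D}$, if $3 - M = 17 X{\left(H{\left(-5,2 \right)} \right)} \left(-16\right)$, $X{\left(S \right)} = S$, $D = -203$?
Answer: $10 i \sqrt{2} \approx 14.142 i$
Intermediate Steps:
$H{\left(y,O \right)} = 0$
$M = 3$ ($M = 3 - 17 \cdot 0 \left(-16\right) = 3 - 0 \left(-16\right) = 3 - 0 = 3 + 0 = 3$)
$\sqrt{M + D} = \sqrt{3 - 203} = \sqrt{-200} = 10 i \sqrt{2}$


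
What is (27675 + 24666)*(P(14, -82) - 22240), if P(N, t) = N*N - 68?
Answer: -1157364192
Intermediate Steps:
P(N, t) = -68 + N² (P(N, t) = N² - 68 = -68 + N²)
(27675 + 24666)*(P(14, -82) - 22240) = (27675 + 24666)*((-68 + 14²) - 22240) = 52341*((-68 + 196) - 22240) = 52341*(128 - 22240) = 52341*(-22112) = -1157364192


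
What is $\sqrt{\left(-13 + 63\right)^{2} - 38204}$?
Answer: $2 i \sqrt{8926} \approx 188.96 i$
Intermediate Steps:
$\sqrt{\left(-13 + 63\right)^{2} - 38204} = \sqrt{50^{2} - 38204} = \sqrt{2500 - 38204} = \sqrt{-35704} = 2 i \sqrt{8926}$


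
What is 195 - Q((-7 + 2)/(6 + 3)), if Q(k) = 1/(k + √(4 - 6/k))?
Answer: 1144230/5869 - 81*√370/5869 ≈ 194.70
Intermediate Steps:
195 - Q((-7 + 2)/(6 + 3)) = 195 - 1/((-7 + 2)/(6 + 3) + √2*√(2 - 3*(6 + 3)/(-7 + 2))) = 195 - 1/(-5/9 + √2*√(2 - 3/((-5/9)))) = 195 - 1/(-5*⅑ + √2*√(2 - 3/((-5*⅑)))) = 195 - 1/(-5/9 + √2*√(2 - 3/(-5/9))) = 195 - 1/(-5/9 + √2*√(2 - 3*(-9/5))) = 195 - 1/(-5/9 + √2*√(2 + 27/5)) = 195 - 1/(-5/9 + √2*√(37/5)) = 195 - 1/(-5/9 + √2*(√185/5)) = 195 - 1/(-5/9 + √370/5)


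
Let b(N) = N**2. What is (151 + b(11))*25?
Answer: 6800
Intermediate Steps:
(151 + b(11))*25 = (151 + 11**2)*25 = (151 + 121)*25 = 272*25 = 6800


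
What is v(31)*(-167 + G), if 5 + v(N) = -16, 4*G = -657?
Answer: 27825/4 ≈ 6956.3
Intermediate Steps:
G = -657/4 (G = (1/4)*(-657) = -657/4 ≈ -164.25)
v(N) = -21 (v(N) = -5 - 16 = -21)
v(31)*(-167 + G) = -21*(-167 - 657/4) = -21*(-1325/4) = 27825/4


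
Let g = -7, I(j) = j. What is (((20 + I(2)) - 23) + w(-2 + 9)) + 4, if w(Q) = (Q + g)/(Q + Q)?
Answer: 3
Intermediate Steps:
w(Q) = (-7 + Q)/(2*Q) (w(Q) = (Q - 7)/(Q + Q) = (-7 + Q)/((2*Q)) = (-7 + Q)*(1/(2*Q)) = (-7 + Q)/(2*Q))
(((20 + I(2)) - 23) + w(-2 + 9)) + 4 = (((20 + 2) - 23) + (-7 + (-2 + 9))/(2*(-2 + 9))) + 4 = ((22 - 23) + (½)*(-7 + 7)/7) + 4 = (-1 + (½)*(⅐)*0) + 4 = (-1 + 0) + 4 = -1 + 4 = 3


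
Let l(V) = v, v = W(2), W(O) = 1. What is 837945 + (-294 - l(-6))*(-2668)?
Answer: 1625005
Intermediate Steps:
v = 1
l(V) = 1
837945 + (-294 - l(-6))*(-2668) = 837945 + (-294 - 1*1)*(-2668) = 837945 + (-294 - 1)*(-2668) = 837945 - 295*(-2668) = 837945 + 787060 = 1625005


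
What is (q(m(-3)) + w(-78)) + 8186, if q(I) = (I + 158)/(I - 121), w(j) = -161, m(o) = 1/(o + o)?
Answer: 5833228/727 ≈ 8023.7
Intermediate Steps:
m(o) = 1/(2*o)
q(I) = (158 + I)/(-121 + I)
(q(m(-3)) + w(-78)) + 8186 = ((158 + (½)/(-3))/(-121 + (½)/(-3)) - 161) + 8186 = ((158 + (½)*(-⅓))/(-121 + (½)*(-⅓)) - 161) + 8186 = ((158 - ⅙)/(-121 - ⅙) - 161) + 8186 = ((947/6)/(-727/6) - 161) + 8186 = (-6/727*947/6 - 161) + 8186 = (-947/727 - 161) + 8186 = -117994/727 + 8186 = 5833228/727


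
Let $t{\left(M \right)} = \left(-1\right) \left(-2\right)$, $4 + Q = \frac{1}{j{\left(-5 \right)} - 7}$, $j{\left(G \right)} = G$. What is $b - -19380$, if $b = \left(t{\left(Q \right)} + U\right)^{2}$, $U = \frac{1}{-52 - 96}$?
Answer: $\frac{424586545}{21904} \approx 19384.0$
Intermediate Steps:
$U = - \frac{1}{148}$ ($U = \frac{1}{-148} = - \frac{1}{148} \approx -0.0067568$)
$Q = - \frac{49}{12}$ ($Q = -4 + \frac{1}{-5 - 7} = -4 + \frac{1}{-12} = -4 - \frac{1}{12} = - \frac{49}{12} \approx -4.0833$)
$t{\left(M \right)} = 2$
$b = \frac{87025}{21904}$ ($b = \left(2 - \frac{1}{148}\right)^{2} = \left(\frac{295}{148}\right)^{2} = \frac{87025}{21904} \approx 3.973$)
$b - -19380 = \frac{87025}{21904} - -19380 = \frac{87025}{21904} + 19380 = \frac{424586545}{21904}$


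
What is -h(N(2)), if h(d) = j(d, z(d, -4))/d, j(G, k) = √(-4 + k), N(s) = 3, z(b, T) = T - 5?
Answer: -I*√13/3 ≈ -1.2019*I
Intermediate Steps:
z(b, T) = -5 + T
h(d) = I*√13/d (h(d) = √(-4 + (-5 - 4))/d = √(-4 - 9)/d = √(-13)/d = (I*√13)/d = I*√13/d)
-h(N(2)) = -I*√13/3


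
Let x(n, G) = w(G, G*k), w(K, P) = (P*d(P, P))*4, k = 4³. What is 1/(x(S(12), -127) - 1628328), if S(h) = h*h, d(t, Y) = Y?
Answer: 1/262629208 ≈ 3.8076e-9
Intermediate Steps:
k = 64
S(h) = h²
w(K, P) = 4*P² (w(K, P) = (P*P)*4 = P²*4 = 4*P²)
x(n, G) = 16384*G² (x(n, G) = 4*(G*64)² = 4*(64*G)² = 4*(4096*G²) = 16384*G²)
1/(x(S(12), -127) - 1628328) = 1/(16384*(-127)² - 1628328) = 1/(16384*16129 - 1628328) = 1/(264257536 - 1628328) = 1/262629208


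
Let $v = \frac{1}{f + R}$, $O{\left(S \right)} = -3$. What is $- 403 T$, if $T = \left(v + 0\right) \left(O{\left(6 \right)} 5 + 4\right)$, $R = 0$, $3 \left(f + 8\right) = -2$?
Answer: $- \frac{1023}{2} \approx -511.5$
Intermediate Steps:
$f = - \frac{26}{3}$ ($f = -8 + \frac{1}{3} \left(-2\right) = -8 - \frac{2}{3} = - \frac{26}{3} \approx -8.6667$)
$v = - \frac{3}{26}$ ($v = \frac{1}{- \frac{26}{3} + 0} = \frac{1}{- \frac{26}{3}} = - \frac{3}{26} \approx -0.11538$)
$T = \frac{33}{26}$ ($T = \left(- \frac{3}{26} + 0\right) \left(\left(-3\right) 5 + 4\right) = - \frac{3 \left(-15 + 4\right)}{26} = \left(- \frac{3}{26}\right) \left(-11\right) = \frac{33}{26} \approx 1.2692$)
$- 403 T = \left(-403\right) \frac{33}{26} = - \frac{1023}{2}$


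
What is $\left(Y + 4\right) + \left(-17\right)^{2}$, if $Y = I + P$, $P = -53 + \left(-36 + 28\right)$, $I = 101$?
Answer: $333$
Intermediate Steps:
$P = -61$ ($P = -53 - 8 = -61$)
$Y = 40$ ($Y = 101 - 61 = 40$)
$\left(Y + 4\right) + \left(-17\right)^{2} = \left(40 + 4\right) + \left(-17\right)^{2} = 44 + 289 = 333$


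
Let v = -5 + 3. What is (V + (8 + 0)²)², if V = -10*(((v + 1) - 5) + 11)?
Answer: 196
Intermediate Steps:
v = -2
V = -50 (V = -10*(((-2 + 1) - 5) + 11) = -10*((-1 - 5) + 11) = -10*(-6 + 11) = -10*5 = -50)
(V + (8 + 0)²)² = (-50 + (8 + 0)²)² = (-50 + 8²)² = (-50 + 64)² = 14² = 196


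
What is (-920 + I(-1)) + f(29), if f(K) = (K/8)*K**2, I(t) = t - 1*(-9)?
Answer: 17093/8 ≈ 2136.6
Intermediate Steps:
I(t) = 9 + t (I(t) = t + 9 = 9 + t)
f(K) = K**3/8 (f(K) = (K*(1/8))*K**2 = (K/8)*K**2 = K**3/8)
(-920 + I(-1)) + f(29) = (-920 + (9 - 1)) + (1/8)*29**3 = (-920 + 8) + (1/8)*24389 = -912 + 24389/8 = 17093/8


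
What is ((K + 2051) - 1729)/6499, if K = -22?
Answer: 300/6499 ≈ 0.046161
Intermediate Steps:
((K + 2051) - 1729)/6499 = ((-22 + 2051) - 1729)/6499 = (2029 - 1729)*(1/6499) = 300*(1/6499) = 300/6499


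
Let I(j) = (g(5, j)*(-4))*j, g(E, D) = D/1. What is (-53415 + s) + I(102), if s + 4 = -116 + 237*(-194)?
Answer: -141129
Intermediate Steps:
g(E, D) = D (g(E, D) = D*1 = D)
s = -46098 (s = -4 + (-116 + 237*(-194)) = -4 + (-116 - 45978) = -4 - 46094 = -46098)
I(j) = -4*j² (I(j) = (j*(-4))*j = (-4*j)*j = -4*j²)
(-53415 + s) + I(102) = (-53415 - 46098) - 4*102² = -99513 - 4*10404 = -99513 - 41616 = -141129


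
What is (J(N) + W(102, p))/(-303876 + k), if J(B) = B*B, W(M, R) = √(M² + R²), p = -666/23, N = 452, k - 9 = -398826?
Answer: -204304/702693 - 2*√165202/5387313 ≈ -0.29090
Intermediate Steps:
k = -398817 (k = 9 - 398826 = -398817)
p = -666/23 (p = -666*1/23 = -666/23 ≈ -28.957)
J(B) = B²
(J(N) + W(102, p))/(-303876 + k) = (452² + √(102² + (-666/23)²))/(-303876 - 398817) = (204304 + √(10404 + 443556/529))/(-702693) = (204304 + √(5947272/529))*(-1/702693) = (204304 + 6*√165202/23)*(-1/702693) = -204304/702693 - 2*√165202/5387313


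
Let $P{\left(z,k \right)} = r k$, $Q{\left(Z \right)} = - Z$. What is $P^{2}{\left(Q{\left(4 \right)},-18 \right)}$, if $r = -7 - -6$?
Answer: $324$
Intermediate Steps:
$r = -1$ ($r = -7 + 6 = -1$)
$P{\left(z,k \right)} = - k$
$P^{2}{\left(Q{\left(4 \right)},-18 \right)} = \left(\left(-1\right) \left(-18\right)\right)^{2} = 18^{2} = 324$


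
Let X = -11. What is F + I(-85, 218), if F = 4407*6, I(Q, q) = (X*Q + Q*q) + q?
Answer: 9065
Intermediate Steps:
I(Q, q) = q - 11*Q + Q*q (I(Q, q) = (-11*Q + Q*q) + q = q - 11*Q + Q*q)
F = 26442
F + I(-85, 218) = 26442 + (218 - 11*(-85) - 85*218) = 26442 + (218 + 935 - 18530) = 26442 - 17377 = 9065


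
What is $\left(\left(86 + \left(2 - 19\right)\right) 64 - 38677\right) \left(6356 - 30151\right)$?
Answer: $815240495$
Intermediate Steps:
$\left(\left(86 + \left(2 - 19\right)\right) 64 - 38677\right) \left(6356 - 30151\right) = \left(\left(86 - 17\right) 64 - 38677\right) \left(-23795\right) = \left(69 \cdot 64 - 38677\right) \left(-23795\right) = \left(4416 - 38677\right) \left(-23795\right) = \left(-34261\right) \left(-23795\right) = 815240495$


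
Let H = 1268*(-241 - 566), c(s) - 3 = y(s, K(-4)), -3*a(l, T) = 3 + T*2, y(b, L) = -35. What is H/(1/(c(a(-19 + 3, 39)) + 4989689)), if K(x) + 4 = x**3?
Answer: -5105796256332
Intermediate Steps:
K(x) = -4 + x**3
a(l, T) = -1 - 2*T/3 (a(l, T) = -(3 + T*2)/3 = -(3 + 2*T)/3 = -1 - 2*T/3)
c(s) = -32 (c(s) = 3 - 35 = -32)
H = -1023276 (H = 1268*(-807) = -1023276)
H/(1/(c(a(-19 + 3, 39)) + 4989689)) = -1023276/(1/(-32 + 4989689)) = -1023276/(1/4989657) = -1023276/1/4989657 = -1023276*4989657 = -5105796256332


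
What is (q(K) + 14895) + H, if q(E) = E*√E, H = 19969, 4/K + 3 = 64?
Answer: 34864 + 8*√61/3721 ≈ 34864.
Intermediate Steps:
K = 4/61 (K = 4/(-3 + 64) = 4/61 ≈ 0.065574)
q(E) = E^(3/2)
(q(K) + 14895) + H = ((4/61)^(3/2) + 14895) + 19969 = (8*√61/3721 + 14895) + 19969 = (14895 + 8*√61/3721) + 19969 = 34864 + 8*√61/3721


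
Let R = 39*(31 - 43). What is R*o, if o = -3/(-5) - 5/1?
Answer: 10296/5 ≈ 2059.2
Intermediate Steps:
R = -468 (R = 39*(-12) = -468)
o = -22/5 (o = -3*(-⅕) - 5*1 = ⅗ - 5 = -22/5 ≈ -4.4000)
R*o = -468*(-22/5) = 10296/5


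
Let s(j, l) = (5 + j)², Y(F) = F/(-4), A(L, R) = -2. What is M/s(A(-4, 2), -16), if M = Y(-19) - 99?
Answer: -377/36 ≈ -10.472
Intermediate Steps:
Y(F) = -F/4 (Y(F) = F*(-¼) = -F/4)
M = -377/4 (M = -¼*(-19) - 99 = 19/4 - 99 = -377/4 ≈ -94.250)
M/s(A(-4, 2), -16) = -377/(4*(5 - 2)²) = -377/(4*(3²)) = -377/4/9 = -377/4*⅑ = -377/36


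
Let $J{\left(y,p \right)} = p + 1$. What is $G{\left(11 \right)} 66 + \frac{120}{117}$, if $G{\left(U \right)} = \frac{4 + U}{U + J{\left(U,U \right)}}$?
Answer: $\frac{39530}{897} \approx 44.069$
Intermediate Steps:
$J{\left(y,p \right)} = 1 + p$
$G{\left(U \right)} = \frac{4 + U}{1 + 2 U}$ ($G{\left(U \right)} = \frac{4 + U}{U + \left(1 + U\right)} = \frac{4 + U}{1 + 2 U}$)
$G{\left(11 \right)} 66 + \frac{120}{117} = \frac{4 + 11}{1 + 2 \cdot 11} \cdot 66 + \frac{120}{117} = \frac{1}{1 + 22} \cdot 15 \cdot 66 + 120 \cdot \frac{1}{117} = \frac{1}{23} \cdot 15 \cdot 66 + \frac{40}{39} = \frac{15}{23} \cdot 66 + \frac{40}{39} = \frac{990}{23} + \frac{40}{39} = \frac{39530}{897}$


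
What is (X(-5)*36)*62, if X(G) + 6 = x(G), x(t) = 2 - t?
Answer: 2232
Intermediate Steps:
X(G) = -4 - G (X(G) = -6 + (2 - G) = -4 - G)
(X(-5)*36)*62 = ((-4 - 1*(-5))*36)*62 = ((-4 + 5)*36)*62 = (1*36)*62 = 36*62 = 2232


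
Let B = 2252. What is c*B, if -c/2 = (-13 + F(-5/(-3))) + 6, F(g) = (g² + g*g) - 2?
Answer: 139624/9 ≈ 15514.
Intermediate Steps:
F(g) = -2 + 2*g² (F(g) = (g² + g²) - 2 = 2*g² - 2 = -2 + 2*g²)
c = 62/9 (c = -2*((-13 + (-2 + 2*(-5/(-3))²)) + 6) = -2*((-13 + (-2 + 2*(-5*(-⅓))²)) + 6) = -2*((-13 + (-2 + 2*(5/3)²)) + 6) = -2*((-13 + (-2 + 2*(25/9))) + 6) = -2*((-13 + (-2 + 50/9)) + 6) = -2*((-13 + 32/9) + 6) = -2*(-85/9 + 6) = -2*(-31/9) = 62/9 ≈ 6.8889)
c*B = (62/9)*2252 = 139624/9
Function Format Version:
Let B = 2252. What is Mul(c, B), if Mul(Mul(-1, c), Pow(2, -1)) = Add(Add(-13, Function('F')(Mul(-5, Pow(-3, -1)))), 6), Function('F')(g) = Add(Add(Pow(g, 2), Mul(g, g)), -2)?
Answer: Rational(139624, 9) ≈ 15514.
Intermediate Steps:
Function('F')(g) = Add(-2, Mul(2, Pow(g, 2))) (Function('F')(g) = Add(Add(Pow(g, 2), Pow(g, 2)), -2) = Add(Mul(2, Pow(g, 2)), -2) = Add(-2, Mul(2, Pow(g, 2))))
c = Rational(62, 9) (c = Mul(-2, Add(Add(-13, Add(-2, Mul(2, Pow(Mul(-5, Pow(-3, -1)), 2)))), 6)) = Mul(-2, Add(Add(-13, Add(-2, Mul(2, Pow(Mul(-5, Rational(-1, 3)), 2)))), 6)) = Mul(-2, Add(Add(-13, Add(-2, Mul(2, Pow(Rational(5, 3), 2)))), 6)) = Mul(-2, Add(Add(-13, Add(-2, Mul(2, Rational(25, 9)))), 6)) = Mul(-2, Add(Add(-13, Add(-2, Rational(50, 9))), 6)) = Mul(-2, Add(Add(-13, Rational(32, 9)), 6)) = Mul(-2, Add(Rational(-85, 9), 6)) = Mul(-2, Rational(-31, 9)) = Rational(62, 9) ≈ 6.8889)
Mul(c, B) = Mul(Rational(62, 9), 2252) = Rational(139624, 9)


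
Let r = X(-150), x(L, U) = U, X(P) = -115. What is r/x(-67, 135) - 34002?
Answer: -918077/27 ≈ -34003.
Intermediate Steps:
r = -115
r/x(-67, 135) - 34002 = -115/135 - 34002 = -115*1/135 - 34002 = -23/27 - 34002 = -918077/27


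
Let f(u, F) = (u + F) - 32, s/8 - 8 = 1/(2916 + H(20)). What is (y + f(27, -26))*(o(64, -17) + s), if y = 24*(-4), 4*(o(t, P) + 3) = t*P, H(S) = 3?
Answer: 78219427/2919 ≈ 26797.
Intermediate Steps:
o(t, P) = -3 + P*t/4 (o(t, P) = -3 + (t*P)/4 = -3 + (P*t)/4 = -3 + P*t/4)
s = 186824/2919 (s = 64 + 8/(2916 + 3) = 64 + 8/2919 = 186824/2919 ≈ 64.003)
f(u, F) = -32 + F + u (f(u, F) = (F + u) - 32 = -32 + F + u)
y = -96
(y + f(27, -26))*(o(64, -17) + s) = (-96 + (-32 - 26 + 27))*((-3 + (¼)*(-17)*64) + 186824/2919) = (-96 - 31)*((-3 - 272) + 186824/2919) = -127*(-275 + 186824/2919) = -127*(-615901/2919) = 78219427/2919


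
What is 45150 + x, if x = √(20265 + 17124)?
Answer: 45150 + 11*√309 ≈ 45343.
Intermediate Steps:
x = 11*√309 (x = √37389 = 11*√309 ≈ 193.36)
45150 + x = 45150 + 11*√309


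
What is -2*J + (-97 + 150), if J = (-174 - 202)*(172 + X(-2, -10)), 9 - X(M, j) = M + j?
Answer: 145189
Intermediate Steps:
X(M, j) = 9 - M - j (X(M, j) = 9 - (M + j) = 9 + (-M - j) = 9 - M - j)
J = -72568 (J = (-174 - 202)*(172 + (9 - 1*(-2) - 1*(-10))) = -376*(172 + (9 + 2 + 10)) = -376*(172 + 21) = -376*193 = -72568)
-2*J + (-97 + 150) = -2*(-72568) + (-97 + 150) = 145136 + 53 = 145189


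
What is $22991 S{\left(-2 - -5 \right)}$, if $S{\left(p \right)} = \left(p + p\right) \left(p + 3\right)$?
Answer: $827676$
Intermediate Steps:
$S{\left(p \right)} = 2 p \left(3 + p\right)$
$22991 S{\left(-2 - -5 \right)} = 22991 \cdot 2 \left(-2 - -5\right) \left(3 - -3\right) = 22991 \cdot 2 \left(-2 + 5\right) \left(3 + \left(-2 + 5\right)\right) = 22991 \cdot 2 \cdot 3 \left(3 + 3\right) = 22991 \cdot 2 \cdot 3 \cdot 6 = 22991 \cdot 36 = 827676$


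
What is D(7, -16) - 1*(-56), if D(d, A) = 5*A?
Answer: -24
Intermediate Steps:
D(7, -16) - 1*(-56) = 5*(-16) - 1*(-56) = -80 + 56 = -24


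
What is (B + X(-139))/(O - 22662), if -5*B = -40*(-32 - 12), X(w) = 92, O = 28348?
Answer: -130/2843 ≈ -0.045726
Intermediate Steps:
B = -352 (B = -(-8)*(-32 - 12) = -(-8)*(-44) = -1/5*1760 = -352)
(B + X(-139))/(O - 22662) = (-352 + 92)/(28348 - 22662) = -260/5686 = -260*1/5686 = -130/2843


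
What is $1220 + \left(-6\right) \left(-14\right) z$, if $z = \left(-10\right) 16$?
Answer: $-12220$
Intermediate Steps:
$z = -160$
$1220 + \left(-6\right) \left(-14\right) z = 1220 + \left(-6\right) \left(-14\right) \left(-160\right) = 1220 + 84 \left(-160\right) = 1220 - 13440 = -12220$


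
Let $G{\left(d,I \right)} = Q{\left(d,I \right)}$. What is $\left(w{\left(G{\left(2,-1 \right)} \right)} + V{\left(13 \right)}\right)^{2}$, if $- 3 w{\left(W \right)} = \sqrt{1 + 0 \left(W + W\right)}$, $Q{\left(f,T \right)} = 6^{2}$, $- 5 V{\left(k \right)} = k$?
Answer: $\frac{1936}{225} \approx 8.6044$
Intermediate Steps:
$V{\left(k \right)} = - \frac{k}{5}$
$Q{\left(f,T \right)} = 36$
$G{\left(d,I \right)} = 36$
$w{\left(W \right)} = - \frac{1}{3}$ ($w{\left(W \right)} = - \frac{\sqrt{1 + 0 \left(W + W\right)}}{3} = - \frac{\sqrt{1 + 0 \cdot 2 W}}{3} = - \frac{\sqrt{1 + 0}}{3} = - \frac{\sqrt{1}}{3} = \left(- \frac{1}{3}\right) 1 = - \frac{1}{3}$)
$\left(w{\left(G{\left(2,-1 \right)} \right)} + V{\left(13 \right)}\right)^{2} = \left(- \frac{1}{3} - \frac{13}{5}\right)^{2} = \left(- \frac{44}{15}\right)^{2} = \frac{1936}{225}$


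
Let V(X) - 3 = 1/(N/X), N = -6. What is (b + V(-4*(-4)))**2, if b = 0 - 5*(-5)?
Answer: 5776/9 ≈ 641.78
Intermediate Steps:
b = 25 (b = 0 + 25 = 25)
V(X) = 3 - X/6 (V(X) = 3 + 1/(-6/X) = 3 - X/6)
(b + V(-4*(-4)))**2 = (25 + (3 - (-2)*(-4)/3))**2 = (25 + (3 - 1/6*16))**2 = (25 + (3 - 8/3))**2 = (25 + 1/3)**2 = (76/3)**2 = 5776/9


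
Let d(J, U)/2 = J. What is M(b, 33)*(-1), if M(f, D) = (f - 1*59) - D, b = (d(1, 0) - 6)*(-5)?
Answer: 72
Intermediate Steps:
d(J, U) = 2*J
b = 20 (b = (2*1 - 6)*(-5) = (2 - 6)*(-5) = -4*(-5) = 20)
M(f, D) = -59 + f - D (M(f, D) = (f - 59) - D = (-59 + f) - D = -59 + f - D)
M(b, 33)*(-1) = (-59 + 20 - 1*33)*(-1) = (-59 + 20 - 33)*(-1) = -72*(-1) = 72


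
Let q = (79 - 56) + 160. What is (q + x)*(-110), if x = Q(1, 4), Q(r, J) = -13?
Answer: -18700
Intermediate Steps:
x = -13
q = 183 (q = 23 + 160 = 183)
(q + x)*(-110) = (183 - 13)*(-110) = 170*(-110) = -18700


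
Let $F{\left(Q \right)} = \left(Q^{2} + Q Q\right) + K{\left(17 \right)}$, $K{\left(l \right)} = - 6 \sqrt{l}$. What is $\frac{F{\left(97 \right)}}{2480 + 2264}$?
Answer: $\frac{9409}{2372} - \frac{3 \sqrt{17}}{2372} \approx 3.9615$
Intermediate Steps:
$F{\left(Q \right)} = - 6 \sqrt{17} + 2 Q^{2}$ ($F{\left(Q \right)} = \left(Q^{2} + Q Q\right) - 6 \sqrt{17} = \left(Q^{2} + Q^{2}\right) - 6 \sqrt{17} = 2 Q^{2} - 6 \sqrt{17} = - 6 \sqrt{17} + 2 Q^{2}$)
$\frac{F{\left(97 \right)}}{2480 + 2264} = \frac{- 6 \sqrt{17} + 2 \cdot 97^{2}}{2480 + 2264} = \frac{- 6 \sqrt{17} + 2 \cdot 9409}{4744} = \left(- 6 \sqrt{17} + 18818\right) \frac{1}{4744} = \left(18818 - 6 \sqrt{17}\right) \frac{1}{4744} = \frac{9409}{2372} - \frac{3 \sqrt{17}}{2372}$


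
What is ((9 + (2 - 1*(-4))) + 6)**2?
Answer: 441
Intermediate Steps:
((9 + (2 - 1*(-4))) + 6)**2 = ((9 + (2 + 4)) + 6)**2 = ((9 + 6) + 6)**2 = (15 + 6)**2 = 21**2 = 441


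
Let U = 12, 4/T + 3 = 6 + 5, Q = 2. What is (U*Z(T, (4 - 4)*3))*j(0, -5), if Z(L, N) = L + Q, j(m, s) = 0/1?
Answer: 0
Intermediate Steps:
j(m, s) = 0 (j(m, s) = 0*1 = 0)
T = ½ (T = 4/(-3 + (6 + 5)) = 4/(-3 + 11) = 4/8 = 4*(⅛) = ½ ≈ 0.50000)
Z(L, N) = 2 + L (Z(L, N) = L + 2 = 2 + L)
(U*Z(T, (4 - 4)*3))*j(0, -5) = (12*(2 + ½))*0 = (12*(5/2))*0 = 30*0 = 0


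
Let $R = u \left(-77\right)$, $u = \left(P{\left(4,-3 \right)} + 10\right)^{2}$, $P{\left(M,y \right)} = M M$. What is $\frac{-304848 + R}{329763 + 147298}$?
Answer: $- \frac{356900}{477061} \approx -0.74812$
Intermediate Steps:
$P{\left(M,y \right)} = M^{2}$
$u = 676$ ($u = \left(4^{2} + 10\right)^{2} = \left(16 + 10\right)^{2} = 26^{2} = 676$)
$R = -52052$ ($R = 676 \left(-77\right) = -52052$)
$\frac{-304848 + R}{329763 + 147298} = \frac{-304848 - 52052}{329763 + 147298} = - \frac{356900}{477061}$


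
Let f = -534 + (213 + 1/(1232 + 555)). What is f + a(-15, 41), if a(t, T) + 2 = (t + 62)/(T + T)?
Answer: -47246411/146534 ≈ -322.43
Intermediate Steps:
f = -573626/1787 (f = -534 + (213 + 1/1787) = -534 + 380632/1787 = -573626/1787 ≈ -321.00)
a(t, T) = -2 + (62 + t)/(2*T) (a(t, T) = -2 + (t + 62)/(T + T) = -2 + (62 + t)/((2*T)) = -2 + (62 + t)*(1/(2*T)) = -2 + (62 + t)/(2*T))
f + a(-15, 41) = -573626/1787 + (1/2)*(62 - 15 - 4*41)/41 = -573626/1787 + (1/2)*(1/41)*(62 - 15 - 164) = -573626/1787 + (1/2)*(1/41)*(-117) = -573626/1787 - 117/82 = -47246411/146534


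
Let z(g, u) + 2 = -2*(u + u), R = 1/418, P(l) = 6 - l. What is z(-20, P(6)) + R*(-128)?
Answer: -482/209 ≈ -2.3062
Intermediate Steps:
R = 1/418 ≈ 0.0023923
z(g, u) = -2 - 4*u (z(g, u) = -2 - 2*(u + u) = -2 - 4*u)
z(-20, P(6)) + R*(-128) = (-2 - 4*(6 - 1*6)) + (1/418)*(-128) = (-2 - 4*(6 - 6)) - 64/209 = (-2 - 4*0) - 64/209 = (-2 + 0) - 64/209 = -2 - 64/209 = -482/209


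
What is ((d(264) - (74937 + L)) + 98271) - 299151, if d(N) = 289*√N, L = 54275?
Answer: -330092 + 578*√66 ≈ -3.2540e+5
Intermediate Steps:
((d(264) - (74937 + L)) + 98271) - 299151 = ((289*√264 - (74937 + 54275)) + 98271) - 299151 = ((289*(2*√66) - 1*129212) + 98271) - 299151 = ((578*√66 - 129212) + 98271) - 299151 = ((-129212 + 578*√66) + 98271) - 299151 = (-30941 + 578*√66) - 299151 = -330092 + 578*√66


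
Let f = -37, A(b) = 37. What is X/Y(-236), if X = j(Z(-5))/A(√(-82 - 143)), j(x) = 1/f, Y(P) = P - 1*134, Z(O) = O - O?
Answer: 1/506530 ≈ 1.9742e-6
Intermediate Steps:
Z(O) = 0
Y(P) = -134 + P (Y(P) = P - 134 = -134 + P)
j(x) = -1/37 (j(x) = 1/(-37) = -1/37)
X = -1/1369 (X = -1/37/37 = -1/37*1/37 = -1/1369 ≈ -0.00073046)
X/Y(-236) = -1/(1369*(-134 - 236)) = -1/1369/(-370) = -1/1369*(-1/370) = 1/506530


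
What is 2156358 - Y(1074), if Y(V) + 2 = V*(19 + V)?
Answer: 982478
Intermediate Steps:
Y(V) = -2 + V*(19 + V)
2156358 - Y(1074) = 2156358 - (-2 + 1074**2 + 19*1074) = 2156358 - (-2 + 1153476 + 20406) = 2156358 - 1*1173880 = 2156358 - 1173880 = 982478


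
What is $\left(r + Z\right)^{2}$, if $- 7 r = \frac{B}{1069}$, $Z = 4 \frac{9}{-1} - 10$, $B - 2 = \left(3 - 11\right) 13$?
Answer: $\frac{118415821456}{55995289} \approx 2114.7$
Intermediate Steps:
$B = -102$ ($B = 2 + \left(3 - 11\right) 13 = 2 - 104 = -102$)
$Z = -46$ ($Z = 4 \cdot 9 \left(-1\right) - 10 = 4 \left(-9\right) - 10 = -36 - 10 = -46$)
$r = \frac{102}{7483}$ ($r = - \frac{\left(-102\right) \frac{1}{1069}}{7} = \left(- \frac{1}{7}\right) \left(- \frac{102}{1069}\right) = \frac{102}{7483} \approx 0.013631$)
$\left(r + Z\right)^{2} = \left(\frac{102}{7483} - 46\right)^{2} = \left(- \frac{344116}{7483}\right)^{2} = \frac{118415821456}{55995289}$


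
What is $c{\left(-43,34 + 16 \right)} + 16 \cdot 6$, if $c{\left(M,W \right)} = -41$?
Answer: $55$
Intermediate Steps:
$c{\left(-43,34 + 16 \right)} + 16 \cdot 6 = -41 + 16 \cdot 6 = -41 + 96 = 55$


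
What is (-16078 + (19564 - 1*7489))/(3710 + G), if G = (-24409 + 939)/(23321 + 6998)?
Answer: -121366957/112460020 ≈ -1.0792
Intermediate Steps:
G = -23470/30319 ≈ -0.77410
(-16078 + (19564 - 1*7489))/(3710 + G) = (-16078 + (19564 - 1*7489))/(3710 - 23470/30319) = (-16078 + (19564 - 7489))/(112460020/30319) = (-16078 + 12075)*(30319/112460020) = -4003*30319/112460020 = -121366957/112460020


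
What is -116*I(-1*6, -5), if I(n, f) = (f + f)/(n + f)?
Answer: -1160/11 ≈ -105.45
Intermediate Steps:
I(n, f) = 2*f/(f + n) (I(n, f) = (2*f)/(f + n) = 2*f/(f + n))
-116*I(-1*6, -5) = -232*(-5)/(-5 - 1*6) = -232*(-5)/(-5 - 6) = -232*(-5)/(-11) = -232*(-5)*(-1)/11 = -116*10/11 = -1160/11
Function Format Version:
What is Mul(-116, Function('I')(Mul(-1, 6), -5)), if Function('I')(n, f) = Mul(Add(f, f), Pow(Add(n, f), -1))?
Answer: Rational(-1160, 11) ≈ -105.45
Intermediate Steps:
Function('I')(n, f) = Mul(2, f, Pow(Add(f, n), -1)) (Function('I')(n, f) = Mul(Mul(2, f), Pow(Add(f, n), -1)) = Mul(2, f, Pow(Add(f, n), -1)))
Mul(-116, Function('I')(Mul(-1, 6), -5)) = Mul(-116, Mul(2, -5, Pow(Add(-5, Mul(-1, 6)), -1))) = Mul(-116, Mul(2, -5, Pow(Add(-5, -6), -1))) = Mul(-116, Mul(2, -5, Pow(-11, -1))) = Mul(-116, Mul(2, -5, Rational(-1, 11))) = Mul(-116, Rational(10, 11)) = Rational(-1160, 11)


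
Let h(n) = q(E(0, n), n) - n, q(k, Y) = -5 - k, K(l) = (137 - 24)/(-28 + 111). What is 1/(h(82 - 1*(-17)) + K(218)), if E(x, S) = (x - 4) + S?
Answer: -83/16404 ≈ -0.0050597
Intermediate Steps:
E(x, S) = -4 + S + x (E(x, S) = (-4 + x) + S = -4 + S + x)
K(l) = 113/83
h(n) = -1 - 2*n (h(n) = (-5 - (-4 + n + 0)) - n = (-5 - (-4 + n)) - n = (-5 + (4 - n)) - n = (-1 - n) - n = -1 - 2*n)
1/(h(82 - 1*(-17)) + K(218)) = 1/((-1 - 2*(82 - 1*(-17))) + 113/83) = 1/((-1 - 2*(82 + 17)) + 113/83) = 1/((-1 - 2*99) + 113/83) = 1/((-1 - 198) + 113/83) = 1/(-199 + 113/83) = 1/(-16404/83) = -83/16404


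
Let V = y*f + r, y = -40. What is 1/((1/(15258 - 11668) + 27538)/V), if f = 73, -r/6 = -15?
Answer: -10159700/98861421 ≈ -0.10277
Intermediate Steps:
r = 90 (r = -6*(-15) = 90)
V = -2830 (V = -40*73 + 90 = -2920 + 90 = -2830)
1/((1/(15258 - 11668) + 27538)/V) = 1/((1/(15258 - 11668) + 27538)/(-2830)) = 1/((1/3590 + 27538)*(-1/2830)) = 1/((98861421/3590)*(-1/2830)) = 1/(-98861421/10159700) = -10159700/98861421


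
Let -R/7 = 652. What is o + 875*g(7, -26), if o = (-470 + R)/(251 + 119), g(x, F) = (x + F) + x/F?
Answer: -81164817/4810 ≈ -16874.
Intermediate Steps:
R = -4564 (R = -7*652 = -4564)
g(x, F) = F + x + x/F (g(x, F) = (F + x) + x/F = F + x + x/F)
o = -2517/185 (o = (-470 - 4564)/(251 + 119) = -5034/370 = -5034*1/370 = -2517/185 ≈ -13.605)
o + 875*g(7, -26) = -2517/185 + 875*(-26 + 7 + 7/(-26)) = -2517/185 + 875*(-26 + 7 + 7*(-1/26)) = -2517/185 + 875*(-26 + 7 - 7/26) = -2517/185 + 875*(-501/26) = -2517/185 - 438375/26 = -81164817/4810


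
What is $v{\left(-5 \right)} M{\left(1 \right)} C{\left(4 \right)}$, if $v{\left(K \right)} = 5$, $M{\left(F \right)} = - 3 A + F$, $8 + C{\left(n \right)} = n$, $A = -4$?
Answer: $-260$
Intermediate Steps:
$C{\left(n \right)} = -8 + n$
$M{\left(F \right)} = 12 + F$ ($M{\left(F \right)} = \left(-3\right) \left(-4\right) + F = 12 + F$)
$v{\left(-5 \right)} M{\left(1 \right)} C{\left(4 \right)} = 5 \left(12 + 1\right) \left(-8 + 4\right) = 5 \cdot 13 \left(-4\right) = 65 \left(-4\right) = -260$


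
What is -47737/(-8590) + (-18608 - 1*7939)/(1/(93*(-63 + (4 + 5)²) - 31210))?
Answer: 6735351977017/8590 ≈ 7.8409e+8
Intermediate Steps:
-47737/(-8590) + (-18608 - 1*7939)/(1/(93*(-63 + (4 + 5)²) - 31210)) = -47737*(-1/8590) + (-18608 - 7939)/(1/(93*(-63 + 9²) - 31210)) = 47737/8590 - (-828531870 + 2468871*(-63 + 81)) = 47737/8590 - 26547/(1/(93*18 - 31210)) = 47737/8590 - 26547/(1/(1674 - 31210)) = 47737/8590 - 26547/(1/(-29536)) = 47737/8590 - 26547/(-1/29536) = 47737/8590 - 26547*(-29536) = 47737/8590 + 784092192 = 6735351977017/8590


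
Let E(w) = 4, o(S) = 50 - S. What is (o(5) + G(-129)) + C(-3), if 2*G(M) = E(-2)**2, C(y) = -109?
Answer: -56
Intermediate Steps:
G(M) = 8 (G(M) = (1/2)*4**2 = (1/2)*16 = 8)
(o(5) + G(-129)) + C(-3) = ((50 - 1*5) + 8) - 109 = ((50 - 5) + 8) - 109 = (45 + 8) - 109 = 53 - 109 = -56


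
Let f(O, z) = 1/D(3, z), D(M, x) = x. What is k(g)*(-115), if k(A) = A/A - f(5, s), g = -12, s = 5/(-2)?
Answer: -161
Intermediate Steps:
s = -5/2 (s = 5*(-½) = -5/2 ≈ -2.5000)
f(O, z) = 1/z
k(A) = 7/5 (k(A) = A/A - 1/(-5/2) = 1 - 1*(-⅖) = 1 + ⅖ = 7/5)
k(g)*(-115) = (7/5)*(-115) = -161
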